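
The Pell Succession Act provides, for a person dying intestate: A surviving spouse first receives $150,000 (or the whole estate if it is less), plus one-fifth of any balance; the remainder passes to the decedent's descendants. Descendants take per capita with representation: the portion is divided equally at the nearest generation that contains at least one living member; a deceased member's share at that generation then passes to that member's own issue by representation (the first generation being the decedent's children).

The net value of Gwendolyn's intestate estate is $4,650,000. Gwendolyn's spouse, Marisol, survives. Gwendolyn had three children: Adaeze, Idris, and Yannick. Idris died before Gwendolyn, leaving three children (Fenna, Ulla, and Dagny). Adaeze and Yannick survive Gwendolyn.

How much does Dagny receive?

Dagny receives $400,000.

Marisol first takes $150,000, leaving a balance of $4,500,000. Marisol then takes one-fifth of the balance ($900,000), for a total of $1,050,000. The remaining $3,600,000 passes to the descendants.
The descendants' portion ($3,600,000) is divided into 3 shares of $1,200,000: Adaeze and Yannick each take $1,200,000; Idris's $1,200,000 share passes to Idris's issue.
Idris's share ($1,200,000) is divided into 3 shares of $400,000: Fenna, Ulla, and Dagny each take $400,000.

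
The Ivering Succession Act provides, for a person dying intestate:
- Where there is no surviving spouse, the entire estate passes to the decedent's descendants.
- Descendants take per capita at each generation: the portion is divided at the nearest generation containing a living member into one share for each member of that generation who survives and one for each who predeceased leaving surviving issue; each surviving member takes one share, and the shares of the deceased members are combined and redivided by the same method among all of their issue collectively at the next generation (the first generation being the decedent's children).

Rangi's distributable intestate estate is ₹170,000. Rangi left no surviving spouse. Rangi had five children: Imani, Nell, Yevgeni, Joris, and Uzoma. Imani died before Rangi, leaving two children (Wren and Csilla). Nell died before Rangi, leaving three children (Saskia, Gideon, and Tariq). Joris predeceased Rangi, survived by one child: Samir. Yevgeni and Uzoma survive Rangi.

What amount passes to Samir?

The entire ₹170,000 passes to the descendants.
That amount (₹170,000) is divided at the children's generation into 5 shares of ₹34,000. Yevgeni and Uzoma each take ₹34,000. The 3 shares of the deceased (Imani, Nell, and Joris) are combined into a pool of ₹102,000.
That pool (₹102,000) is divided at the grandchildren's generation equally among Wren, Csilla, Saskia, Gideon, Tariq, and Samir: ₹17,000 each.

Samir receives ₹17,000.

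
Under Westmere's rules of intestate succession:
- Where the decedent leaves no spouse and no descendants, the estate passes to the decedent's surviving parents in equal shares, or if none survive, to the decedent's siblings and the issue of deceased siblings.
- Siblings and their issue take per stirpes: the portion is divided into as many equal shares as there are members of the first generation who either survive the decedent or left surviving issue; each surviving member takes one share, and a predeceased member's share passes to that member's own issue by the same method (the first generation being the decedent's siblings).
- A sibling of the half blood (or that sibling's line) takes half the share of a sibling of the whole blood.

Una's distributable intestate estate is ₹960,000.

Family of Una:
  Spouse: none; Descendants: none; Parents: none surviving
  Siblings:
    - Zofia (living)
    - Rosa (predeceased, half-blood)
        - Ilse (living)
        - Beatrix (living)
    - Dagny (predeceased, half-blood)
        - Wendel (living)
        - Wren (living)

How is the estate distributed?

Zofia: ₹480,000; Ilse: ₹120,000; Beatrix: ₹120,000; Wendel: ₹120,000; Wren: ₹120,000

The entire ₹960,000 passes to the siblings and their issue.
Counting each half-blood sibling's line as half a unit, there are 2 units in ₹960,000, so one unit is ₹480,000. Whole-blood lines (Zofia) take ₹480,000 each; half-blood lines (Rosa and Dagny) take ₹240,000 each.
Rosa's share (₹240,000) is divided into 2 shares of ₹120,000: Ilse and Beatrix each take ₹120,000.
Dagny's share (₹240,000) is divided into 2 shares of ₹120,000: Wendel and Wren each take ₹120,000.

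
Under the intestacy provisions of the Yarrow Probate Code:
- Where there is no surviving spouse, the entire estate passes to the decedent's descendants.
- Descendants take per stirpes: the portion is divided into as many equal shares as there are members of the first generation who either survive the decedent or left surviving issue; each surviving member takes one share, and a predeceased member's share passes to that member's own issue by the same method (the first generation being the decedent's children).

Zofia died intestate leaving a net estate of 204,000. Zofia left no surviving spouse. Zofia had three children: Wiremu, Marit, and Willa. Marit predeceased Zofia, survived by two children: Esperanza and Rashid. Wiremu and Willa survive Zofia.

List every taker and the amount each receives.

Wiremu: 68,000; Esperanza: 34,000; Rashid: 34,000; Willa: 68,000

The entire 204,000 passes to the descendants.
That amount (204,000) is divided into 3 shares of 68,000: Wiremu and Willa each take 68,000; Marit's 68,000 share passes to Marit's issue.
Marit's share (68,000) is divided into 2 shares of 34,000: Esperanza and Rashid each take 34,000.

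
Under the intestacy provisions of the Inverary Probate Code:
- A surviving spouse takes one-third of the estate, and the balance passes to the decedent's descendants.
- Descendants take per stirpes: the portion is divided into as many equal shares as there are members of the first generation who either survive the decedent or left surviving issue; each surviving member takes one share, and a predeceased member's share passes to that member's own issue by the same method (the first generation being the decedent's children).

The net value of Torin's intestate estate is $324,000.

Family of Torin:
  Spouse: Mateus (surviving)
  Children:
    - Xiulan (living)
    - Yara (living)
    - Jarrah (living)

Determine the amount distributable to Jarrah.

Mateus takes one-third of $324,000 = $108,000. The remaining $216,000 passes to the descendants.
The descendants' portion ($216,000) is divided into 3 shares of $72,000: Xiulan, Yara, and Jarrah each take $72,000.

Jarrah receives $72,000.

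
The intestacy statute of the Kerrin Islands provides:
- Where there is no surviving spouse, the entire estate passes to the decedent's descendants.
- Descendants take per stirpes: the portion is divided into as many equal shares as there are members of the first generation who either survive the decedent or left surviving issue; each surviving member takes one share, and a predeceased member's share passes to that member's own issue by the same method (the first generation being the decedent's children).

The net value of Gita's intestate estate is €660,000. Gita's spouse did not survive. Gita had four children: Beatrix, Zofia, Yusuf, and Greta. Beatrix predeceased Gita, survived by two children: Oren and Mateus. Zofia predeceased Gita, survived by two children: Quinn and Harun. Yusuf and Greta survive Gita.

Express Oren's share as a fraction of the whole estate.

The entire €660,000 passes to the descendants.
That amount (€660,000) is divided into 4 shares of €165,000: Yusuf and Greta each take €165,000; Beatrix's €165,000 share passes to Beatrix's issue; Zofia's €165,000 share passes to Zofia's issue.
Beatrix's share (€165,000) is divided into 2 shares of €82,500: Oren and Mateus each take €82,500.
Zofia's share (€165,000) is divided into 2 shares of €82,500: Quinn and Harun each take €82,500.

Oren receives 1/8 of the estate.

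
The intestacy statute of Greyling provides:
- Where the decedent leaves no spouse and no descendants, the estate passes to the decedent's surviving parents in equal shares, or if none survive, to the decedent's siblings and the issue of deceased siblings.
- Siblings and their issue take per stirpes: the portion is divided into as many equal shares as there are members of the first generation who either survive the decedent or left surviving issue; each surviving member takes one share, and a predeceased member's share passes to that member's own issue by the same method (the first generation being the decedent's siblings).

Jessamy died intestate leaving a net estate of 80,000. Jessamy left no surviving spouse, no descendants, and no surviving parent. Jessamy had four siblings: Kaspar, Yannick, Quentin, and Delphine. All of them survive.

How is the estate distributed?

Kaspar: 20,000; Yannick: 20,000; Quentin: 20,000; Delphine: 20,000

The entire 80,000 passes to the siblings and their issue.
That amount (80,000) is divided into 4 shares of 20,000: Kaspar, Yannick, Quentin, and Delphine each take 20,000.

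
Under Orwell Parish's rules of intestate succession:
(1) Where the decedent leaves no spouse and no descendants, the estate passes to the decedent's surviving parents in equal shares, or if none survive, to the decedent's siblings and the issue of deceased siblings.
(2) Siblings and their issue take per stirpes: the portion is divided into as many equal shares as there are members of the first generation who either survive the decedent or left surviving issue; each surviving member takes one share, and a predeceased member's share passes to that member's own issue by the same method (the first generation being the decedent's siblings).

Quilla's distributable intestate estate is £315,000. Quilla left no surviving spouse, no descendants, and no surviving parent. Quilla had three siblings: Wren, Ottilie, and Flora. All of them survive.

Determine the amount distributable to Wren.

Wren receives £105,000.

The entire £315,000 passes to the siblings and their issue.
That amount (£315,000) is divided into 3 shares of £105,000: Wren, Ottilie, and Flora each take £105,000.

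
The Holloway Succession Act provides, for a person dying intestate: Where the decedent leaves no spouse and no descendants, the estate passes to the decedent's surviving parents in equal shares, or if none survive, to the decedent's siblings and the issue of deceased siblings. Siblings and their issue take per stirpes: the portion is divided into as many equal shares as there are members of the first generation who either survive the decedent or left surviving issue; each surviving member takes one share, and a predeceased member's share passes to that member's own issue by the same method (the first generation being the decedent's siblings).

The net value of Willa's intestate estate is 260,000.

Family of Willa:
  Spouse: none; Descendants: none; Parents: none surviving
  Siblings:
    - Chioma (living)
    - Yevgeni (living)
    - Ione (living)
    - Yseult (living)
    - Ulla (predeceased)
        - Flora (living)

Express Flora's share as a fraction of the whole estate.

The entire 260,000 passes to the siblings and their issue.
That amount (260,000) is divided into 5 shares of 52,000: Chioma, Yevgeni, Ione, and Yseult each take 52,000; Ulla's 52,000 share passes to Ulla's issue.
Ulla's share (52,000) passes entirely to Flora.

Flora receives 1/5 of the estate.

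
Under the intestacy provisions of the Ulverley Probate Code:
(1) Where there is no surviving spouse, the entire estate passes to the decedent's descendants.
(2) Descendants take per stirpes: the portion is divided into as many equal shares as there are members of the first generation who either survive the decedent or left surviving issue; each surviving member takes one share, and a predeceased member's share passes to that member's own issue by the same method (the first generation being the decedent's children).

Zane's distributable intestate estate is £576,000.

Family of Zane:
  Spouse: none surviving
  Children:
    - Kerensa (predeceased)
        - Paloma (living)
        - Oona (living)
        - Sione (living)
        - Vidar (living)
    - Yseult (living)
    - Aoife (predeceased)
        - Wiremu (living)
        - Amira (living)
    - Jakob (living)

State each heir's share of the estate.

Paloma: £36,000; Oona: £36,000; Sione: £36,000; Vidar: £36,000; Yseult: £144,000; Wiremu: £72,000; Amira: £72,000; Jakob: £144,000

The entire £576,000 passes to the descendants.
That amount (£576,000) is divided into 4 shares of £144,000: Yseult and Jakob each take £144,000; Kerensa's £144,000 share passes to Kerensa's issue; Aoife's £144,000 share passes to Aoife's issue.
Kerensa's share (£144,000) is divided into 4 shares of £36,000: Paloma, Oona, Sione, and Vidar each take £36,000.
Aoife's share (£144,000) is divided into 2 shares of £72,000: Wiremu and Amira each take £72,000.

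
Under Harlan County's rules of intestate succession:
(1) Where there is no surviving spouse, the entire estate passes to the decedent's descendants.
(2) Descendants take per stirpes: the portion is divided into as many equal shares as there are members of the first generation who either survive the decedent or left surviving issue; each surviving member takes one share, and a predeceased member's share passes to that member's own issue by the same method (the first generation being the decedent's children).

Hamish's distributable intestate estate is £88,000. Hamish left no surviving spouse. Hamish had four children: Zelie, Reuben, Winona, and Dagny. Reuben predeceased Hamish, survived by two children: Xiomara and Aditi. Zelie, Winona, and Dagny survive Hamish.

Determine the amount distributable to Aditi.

Aditi receives £11,000.

The entire £88,000 passes to the descendants.
That amount (£88,000) is divided into 4 shares of £22,000: Zelie, Winona, and Dagny each take £22,000; Reuben's £22,000 share passes to Reuben's issue.
Reuben's share (£22,000) is divided into 2 shares of £11,000: Xiomara and Aditi each take £11,000.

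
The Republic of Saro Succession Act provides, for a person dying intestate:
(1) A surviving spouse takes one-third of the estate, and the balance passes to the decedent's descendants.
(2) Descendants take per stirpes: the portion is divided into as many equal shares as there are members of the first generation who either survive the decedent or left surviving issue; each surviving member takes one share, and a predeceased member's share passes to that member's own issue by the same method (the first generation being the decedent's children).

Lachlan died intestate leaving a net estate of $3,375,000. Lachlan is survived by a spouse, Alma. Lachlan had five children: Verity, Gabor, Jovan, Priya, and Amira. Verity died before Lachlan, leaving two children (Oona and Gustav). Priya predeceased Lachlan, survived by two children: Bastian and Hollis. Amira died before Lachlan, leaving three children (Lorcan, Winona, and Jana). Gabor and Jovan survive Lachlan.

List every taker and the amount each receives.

Alma takes one-third of $3,375,000 = $1,125,000. The remaining $2,250,000 passes to the descendants.
The descendants' portion ($2,250,000) is divided into 5 shares of $450,000: Gabor and Jovan each take $450,000; Verity's $450,000 share passes to Verity's issue; Priya's $450,000 share passes to Priya's issue; Amira's $450,000 share passes to Amira's issue.
Verity's share ($450,000) is divided into 2 shares of $225,000: Oona and Gustav each take $225,000.
Priya's share ($450,000) is divided into 2 shares of $225,000: Bastian and Hollis each take $225,000.
Amira's share ($450,000) is divided into 3 shares of $150,000: Lorcan, Winona, and Jana each take $150,000.

Alma: $1,125,000; Oona: $225,000; Gustav: $225,000; Gabor: $450,000; Jovan: $450,000; Bastian: $225,000; Hollis: $225,000; Lorcan: $150,000; Winona: $150,000; Jana: $150,000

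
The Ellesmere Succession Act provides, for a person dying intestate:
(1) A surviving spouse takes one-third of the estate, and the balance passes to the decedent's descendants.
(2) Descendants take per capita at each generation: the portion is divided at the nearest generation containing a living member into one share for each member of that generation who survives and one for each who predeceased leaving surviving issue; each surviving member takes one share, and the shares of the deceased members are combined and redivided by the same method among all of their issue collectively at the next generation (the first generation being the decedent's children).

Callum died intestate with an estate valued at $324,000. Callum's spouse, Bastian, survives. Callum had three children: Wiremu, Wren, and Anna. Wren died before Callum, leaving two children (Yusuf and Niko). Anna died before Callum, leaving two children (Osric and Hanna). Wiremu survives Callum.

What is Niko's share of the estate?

Bastian takes one-third of $324,000 = $108,000. The remaining $216,000 passes to the descendants.
The descendants' portion ($216,000) is divided at the children's generation into 3 shares of $72,000. Wiremu takes $72,000. The 2 shares of the deceased (Wren and Anna) are combined into a pool of $144,000.
That pool ($144,000) is divided at the grandchildren's generation equally among Yusuf, Niko, Osric, and Hanna: $36,000 each.

Niko receives $36,000.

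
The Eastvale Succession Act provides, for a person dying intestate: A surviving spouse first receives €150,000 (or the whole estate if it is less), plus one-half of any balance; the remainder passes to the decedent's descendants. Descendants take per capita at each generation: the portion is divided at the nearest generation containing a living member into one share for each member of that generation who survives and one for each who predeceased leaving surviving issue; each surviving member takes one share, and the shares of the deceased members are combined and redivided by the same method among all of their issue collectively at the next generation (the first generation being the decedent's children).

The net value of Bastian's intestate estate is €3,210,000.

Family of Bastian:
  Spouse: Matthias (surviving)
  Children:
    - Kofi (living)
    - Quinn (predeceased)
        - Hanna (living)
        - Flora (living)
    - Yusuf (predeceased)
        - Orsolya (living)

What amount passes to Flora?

Flora receives €340,000.

Matthias first takes €150,000, leaving a balance of €3,060,000. Matthias then takes one-half of the balance (€1,530,000), for a total of €1,680,000. The remaining €1,530,000 passes to the descendants.
The descendants' portion (€1,530,000) is divided at the children's generation into 3 shares of €510,000. Kofi takes €510,000. The 2 shares of the deceased (Quinn and Yusuf) are combined into a pool of €1,020,000.
That pool (€1,020,000) is divided at the grandchildren's generation equally among Hanna, Flora, and Orsolya: €340,000 each.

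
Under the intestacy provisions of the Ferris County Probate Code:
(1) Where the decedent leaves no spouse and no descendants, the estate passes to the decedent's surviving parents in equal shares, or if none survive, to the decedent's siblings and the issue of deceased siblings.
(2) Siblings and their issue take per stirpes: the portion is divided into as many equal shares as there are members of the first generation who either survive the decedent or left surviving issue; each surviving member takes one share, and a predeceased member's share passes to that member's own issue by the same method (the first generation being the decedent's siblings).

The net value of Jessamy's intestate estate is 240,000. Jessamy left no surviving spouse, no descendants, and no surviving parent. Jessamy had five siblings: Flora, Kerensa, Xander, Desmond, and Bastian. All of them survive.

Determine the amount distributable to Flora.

The entire 240,000 passes to the siblings and their issue.
That amount (240,000) is divided into 5 shares of 48,000: Flora, Kerensa, Xander, Desmond, and Bastian each take 48,000.

Flora receives 48,000.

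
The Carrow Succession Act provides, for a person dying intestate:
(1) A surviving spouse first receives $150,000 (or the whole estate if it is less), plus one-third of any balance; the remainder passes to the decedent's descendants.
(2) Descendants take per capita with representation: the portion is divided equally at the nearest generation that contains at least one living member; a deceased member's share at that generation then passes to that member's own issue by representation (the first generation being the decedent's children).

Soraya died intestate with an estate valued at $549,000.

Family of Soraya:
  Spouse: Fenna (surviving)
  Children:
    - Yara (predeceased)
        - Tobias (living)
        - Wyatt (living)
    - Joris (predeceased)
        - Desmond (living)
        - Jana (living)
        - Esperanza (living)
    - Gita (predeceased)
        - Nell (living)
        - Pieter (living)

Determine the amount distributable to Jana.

Jana receives $38,000.

Fenna first takes $150,000, leaving a balance of $399,000. Fenna then takes one-third of the balance ($133,000), for a total of $283,000. The remaining $266,000 passes to the descendants.
No child survives, so the initial division is made at the grandchildren's generation.
The descendants' portion ($266,000) is divided into 7 shares of $38,000: Tobias, Wyatt, Desmond, Jana, Esperanza, Nell, and Pieter each take $38,000.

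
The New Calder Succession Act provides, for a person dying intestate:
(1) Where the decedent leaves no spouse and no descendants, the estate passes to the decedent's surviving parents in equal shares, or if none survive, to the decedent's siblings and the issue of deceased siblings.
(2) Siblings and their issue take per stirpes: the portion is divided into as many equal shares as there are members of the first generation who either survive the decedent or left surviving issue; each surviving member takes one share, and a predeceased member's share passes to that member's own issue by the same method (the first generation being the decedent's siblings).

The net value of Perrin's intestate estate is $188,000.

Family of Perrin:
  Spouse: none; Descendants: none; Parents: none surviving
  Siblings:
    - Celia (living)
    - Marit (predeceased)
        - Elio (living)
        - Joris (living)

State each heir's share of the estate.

Celia: $94,000; Elio: $47,000; Joris: $47,000

The entire $188,000 passes to the siblings and their issue.
That amount ($188,000) is divided into 2 shares of $94,000: Celia takes $94,000; Marit's $94,000 share passes to Marit's issue.
Marit's share ($94,000) is divided into 2 shares of $47,000: Elio and Joris each take $47,000.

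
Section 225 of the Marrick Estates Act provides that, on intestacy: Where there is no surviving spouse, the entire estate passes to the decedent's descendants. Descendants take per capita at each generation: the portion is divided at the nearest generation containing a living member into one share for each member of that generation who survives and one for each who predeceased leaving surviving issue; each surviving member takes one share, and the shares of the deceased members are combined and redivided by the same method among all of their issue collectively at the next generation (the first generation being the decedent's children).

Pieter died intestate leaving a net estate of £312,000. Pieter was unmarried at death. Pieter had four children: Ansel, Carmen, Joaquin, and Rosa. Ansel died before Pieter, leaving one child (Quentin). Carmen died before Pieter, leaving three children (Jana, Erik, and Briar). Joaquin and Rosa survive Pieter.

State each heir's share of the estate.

Quentin: £39,000; Jana: £39,000; Erik: £39,000; Briar: £39,000; Joaquin: £78,000; Rosa: £78,000

The entire £312,000 passes to the descendants.
That amount (£312,000) is divided at the children's generation into 4 shares of £78,000. Joaquin and Rosa each take £78,000. The 2 shares of the deceased (Ansel and Carmen) are combined into a pool of £156,000.
That pool (£156,000) is divided at the grandchildren's generation equally among Quentin, Jana, Erik, and Briar: £39,000 each.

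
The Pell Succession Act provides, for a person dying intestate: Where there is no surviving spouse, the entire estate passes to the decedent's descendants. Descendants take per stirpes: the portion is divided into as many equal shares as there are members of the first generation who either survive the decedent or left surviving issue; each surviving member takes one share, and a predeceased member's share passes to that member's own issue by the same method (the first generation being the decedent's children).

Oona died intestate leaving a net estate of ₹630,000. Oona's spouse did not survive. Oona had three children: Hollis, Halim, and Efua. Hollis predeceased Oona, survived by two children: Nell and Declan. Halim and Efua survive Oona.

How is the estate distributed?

Nell: ₹105,000; Declan: ₹105,000; Halim: ₹210,000; Efua: ₹210,000

The entire ₹630,000 passes to the descendants.
That amount (₹630,000) is divided into 3 shares of ₹210,000: Halim and Efua each take ₹210,000; Hollis's ₹210,000 share passes to Hollis's issue.
Hollis's share (₹210,000) is divided into 2 shares of ₹105,000: Nell and Declan each take ₹105,000.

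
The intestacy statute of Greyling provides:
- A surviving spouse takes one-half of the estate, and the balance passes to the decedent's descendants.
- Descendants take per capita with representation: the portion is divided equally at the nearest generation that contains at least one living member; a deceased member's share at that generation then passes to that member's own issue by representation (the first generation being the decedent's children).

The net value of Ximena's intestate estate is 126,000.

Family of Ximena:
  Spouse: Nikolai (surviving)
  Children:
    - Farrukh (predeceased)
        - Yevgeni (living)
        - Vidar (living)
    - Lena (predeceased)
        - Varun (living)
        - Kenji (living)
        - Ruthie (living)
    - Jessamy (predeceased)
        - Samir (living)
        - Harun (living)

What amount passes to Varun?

Nikolai takes one-half of 126,000 = 63,000. The remaining 63,000 passes to the descendants.
No child survives, so the initial division is made at the grandchildren's generation.
The descendants' portion (63,000) is divided into 7 shares of 9,000: Yevgeni, Vidar, Varun, Kenji, Ruthie, Samir, and Harun each take 9,000.

Varun receives 9,000.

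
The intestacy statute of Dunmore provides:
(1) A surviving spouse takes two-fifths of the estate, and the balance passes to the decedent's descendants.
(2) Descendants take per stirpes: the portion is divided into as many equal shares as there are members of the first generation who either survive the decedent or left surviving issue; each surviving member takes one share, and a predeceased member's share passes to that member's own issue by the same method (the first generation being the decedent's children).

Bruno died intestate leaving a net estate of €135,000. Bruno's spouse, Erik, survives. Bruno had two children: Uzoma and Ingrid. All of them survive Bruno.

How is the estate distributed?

Erik: €54,000; Uzoma: €40,500; Ingrid: €40,500

Erik takes two-fifths of €135,000 = €54,000. The remaining €81,000 passes to the descendants.
The descendants' portion (€81,000) is divided into 2 shares of €40,500: Uzoma and Ingrid each take €40,500.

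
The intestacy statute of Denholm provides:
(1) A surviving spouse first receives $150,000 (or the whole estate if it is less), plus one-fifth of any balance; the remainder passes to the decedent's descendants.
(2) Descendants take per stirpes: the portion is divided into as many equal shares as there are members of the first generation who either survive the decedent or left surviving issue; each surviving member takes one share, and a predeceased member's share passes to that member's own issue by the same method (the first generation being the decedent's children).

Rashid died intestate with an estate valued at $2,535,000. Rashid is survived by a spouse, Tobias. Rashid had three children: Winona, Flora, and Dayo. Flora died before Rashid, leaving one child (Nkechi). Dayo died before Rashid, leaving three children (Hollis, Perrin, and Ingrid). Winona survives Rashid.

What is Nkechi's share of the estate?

Nkechi receives $636,000.

Tobias first takes $150,000, leaving a balance of $2,385,000. Tobias then takes one-fifth of the balance ($477,000), for a total of $627,000. The remaining $1,908,000 passes to the descendants.
The descendants' portion ($1,908,000) is divided into 3 shares of $636,000: Winona takes $636,000; Flora's $636,000 share passes to Flora's issue; Dayo's $636,000 share passes to Dayo's issue.
Flora's share ($636,000) passes entirely to Nkechi.
Dayo's share ($636,000) is divided into 3 shares of $212,000: Hollis, Perrin, and Ingrid each take $212,000.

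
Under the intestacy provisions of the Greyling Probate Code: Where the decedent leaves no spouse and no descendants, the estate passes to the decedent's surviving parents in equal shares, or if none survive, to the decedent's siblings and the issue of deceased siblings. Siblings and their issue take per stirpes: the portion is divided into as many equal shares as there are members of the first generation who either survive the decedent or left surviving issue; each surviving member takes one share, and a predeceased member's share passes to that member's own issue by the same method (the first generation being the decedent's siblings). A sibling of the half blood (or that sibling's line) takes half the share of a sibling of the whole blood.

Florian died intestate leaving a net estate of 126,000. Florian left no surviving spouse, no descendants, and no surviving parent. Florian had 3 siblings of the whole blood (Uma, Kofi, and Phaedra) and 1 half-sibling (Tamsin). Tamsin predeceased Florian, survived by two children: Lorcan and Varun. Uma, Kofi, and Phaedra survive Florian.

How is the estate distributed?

The entire 126,000 passes to the siblings and their issue.
Counting each half-blood sibling's line as half a unit, there are 7/2 units in 126,000, so one unit is 36,000. Whole-blood lines (Uma, Kofi, and Phaedra) take 36,000 each; half-blood lines (Tamsin) take 18,000 each.
Tamsin's share (18,000) is divided into 2 shares of 9,000: Lorcan and Varun each take 9,000.

Uma: 36,000; Kofi: 36,000; Phaedra: 36,000; Lorcan: 9,000; Varun: 9,000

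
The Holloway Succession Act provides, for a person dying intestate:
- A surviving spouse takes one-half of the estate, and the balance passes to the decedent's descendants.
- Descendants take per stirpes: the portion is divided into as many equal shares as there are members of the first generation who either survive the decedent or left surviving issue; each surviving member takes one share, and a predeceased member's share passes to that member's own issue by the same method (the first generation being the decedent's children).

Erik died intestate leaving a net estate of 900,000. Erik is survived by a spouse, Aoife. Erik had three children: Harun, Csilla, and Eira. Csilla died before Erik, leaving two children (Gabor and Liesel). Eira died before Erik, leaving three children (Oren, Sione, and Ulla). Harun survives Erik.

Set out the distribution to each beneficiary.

Aoife: 450,000; Harun: 150,000; Gabor: 75,000; Liesel: 75,000; Oren: 50,000; Sione: 50,000; Ulla: 50,000

Aoife takes one-half of 900,000 = 450,000. The remaining 450,000 passes to the descendants.
The descendants' portion (450,000) is divided into 3 shares of 150,000: Harun takes 150,000; Csilla's 150,000 share passes to Csilla's issue; Eira's 150,000 share passes to Eira's issue.
Csilla's share (150,000) is divided into 2 shares of 75,000: Gabor and Liesel each take 75,000.
Eira's share (150,000) is divided into 3 shares of 50,000: Oren, Sione, and Ulla each take 50,000.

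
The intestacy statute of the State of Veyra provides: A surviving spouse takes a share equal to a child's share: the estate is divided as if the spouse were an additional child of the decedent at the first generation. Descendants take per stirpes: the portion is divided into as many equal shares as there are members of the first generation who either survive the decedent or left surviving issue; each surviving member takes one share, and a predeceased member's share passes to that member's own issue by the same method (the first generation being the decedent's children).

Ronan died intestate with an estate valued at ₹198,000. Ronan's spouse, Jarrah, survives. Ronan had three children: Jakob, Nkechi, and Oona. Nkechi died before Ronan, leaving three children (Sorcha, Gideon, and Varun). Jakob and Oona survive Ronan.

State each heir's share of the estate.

Jarrah: ₹49,500; Jakob: ₹49,500; Sorcha: ₹16,500; Gideon: ₹16,500; Varun: ₹16,500; Oona: ₹49,500

The spouse counts as an additional share at the children's level, so there are 4 primary shares of ₹49,500. Jarrah takes one such share (₹49,500).
The children's combined portion (₹148,500) is divided into 3 shares of ₹49,500: Jakob and Oona each take ₹49,500; Nkechi's ₹49,500 share passes to Nkechi's issue.
Nkechi's share (₹49,500) is divided into 3 shares of ₹16,500: Sorcha, Gideon, and Varun each take ₹16,500.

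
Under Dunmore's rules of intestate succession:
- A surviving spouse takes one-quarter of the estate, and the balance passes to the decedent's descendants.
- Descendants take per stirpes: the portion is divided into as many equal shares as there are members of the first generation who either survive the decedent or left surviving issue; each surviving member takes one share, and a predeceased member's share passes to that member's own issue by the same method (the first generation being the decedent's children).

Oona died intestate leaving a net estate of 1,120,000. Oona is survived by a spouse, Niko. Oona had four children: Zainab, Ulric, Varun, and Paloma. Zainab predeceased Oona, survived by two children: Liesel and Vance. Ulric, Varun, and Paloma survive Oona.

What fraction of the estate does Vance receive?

Vance receives 3/32 of the estate.

Niko takes one-quarter of 1,120,000 = 280,000. The remaining 840,000 passes to the descendants.
The descendants' portion (840,000) is divided into 4 shares of 210,000: Ulric, Varun, and Paloma each take 210,000; Zainab's 210,000 share passes to Zainab's issue.
Zainab's share (210,000) is divided into 2 shares of 105,000: Liesel and Vance each take 105,000.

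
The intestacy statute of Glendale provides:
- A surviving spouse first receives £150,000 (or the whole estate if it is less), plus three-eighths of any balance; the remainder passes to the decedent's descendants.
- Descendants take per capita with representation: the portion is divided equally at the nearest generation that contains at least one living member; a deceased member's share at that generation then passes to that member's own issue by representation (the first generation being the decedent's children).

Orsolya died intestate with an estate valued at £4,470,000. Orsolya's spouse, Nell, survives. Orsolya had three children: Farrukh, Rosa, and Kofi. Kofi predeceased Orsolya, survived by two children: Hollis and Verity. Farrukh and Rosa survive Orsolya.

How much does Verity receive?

Verity receives £450,000.

Nell first takes £150,000, leaving a balance of £4,320,000. Nell then takes three-eighths of the balance (£1,620,000), for a total of £1,770,000. The remaining £2,700,000 passes to the descendants.
The descendants' portion (£2,700,000) is divided into 3 shares of £900,000: Farrukh and Rosa each take £900,000; Kofi's £900,000 share passes to Kofi's issue.
Kofi's share (£900,000) is divided into 2 shares of £450,000: Hollis and Verity each take £450,000.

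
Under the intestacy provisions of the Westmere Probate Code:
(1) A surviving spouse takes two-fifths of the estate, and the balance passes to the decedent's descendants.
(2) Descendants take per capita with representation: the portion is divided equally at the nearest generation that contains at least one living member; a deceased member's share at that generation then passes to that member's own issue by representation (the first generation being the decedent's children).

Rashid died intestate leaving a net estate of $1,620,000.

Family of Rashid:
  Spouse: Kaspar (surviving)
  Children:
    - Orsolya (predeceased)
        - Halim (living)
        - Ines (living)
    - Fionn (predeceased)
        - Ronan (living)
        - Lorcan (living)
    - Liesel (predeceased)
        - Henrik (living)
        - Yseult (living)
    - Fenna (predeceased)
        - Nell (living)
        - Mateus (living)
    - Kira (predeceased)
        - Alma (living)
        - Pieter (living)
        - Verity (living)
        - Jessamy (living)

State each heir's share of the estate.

Kaspar: $648,000; Halim: $81,000; Ines: $81,000; Ronan: $81,000; Lorcan: $81,000; Henrik: $81,000; Yseult: $81,000; Nell: $81,000; Mateus: $81,000; Alma: $81,000; Pieter: $81,000; Verity: $81,000; Jessamy: $81,000

Kaspar takes two-fifths of $1,620,000 = $648,000. The remaining $972,000 passes to the descendants.
No child survives, so the initial division is made at the grandchildren's generation.
The descendants' portion ($972,000) is divided into 12 shares of $81,000: Halim, Ines, Ronan, Lorcan, Henrik, Yseult, Nell, Mateus, Alma, Pieter, Verity, and Jessamy each take $81,000.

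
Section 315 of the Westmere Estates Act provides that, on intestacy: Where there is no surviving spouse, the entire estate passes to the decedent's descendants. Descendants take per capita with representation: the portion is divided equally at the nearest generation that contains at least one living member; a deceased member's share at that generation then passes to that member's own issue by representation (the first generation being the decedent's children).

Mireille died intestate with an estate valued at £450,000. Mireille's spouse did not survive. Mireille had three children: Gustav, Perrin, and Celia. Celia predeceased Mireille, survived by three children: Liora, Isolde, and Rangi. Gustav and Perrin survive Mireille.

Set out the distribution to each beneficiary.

The entire £450,000 passes to the descendants.
That amount (£450,000) is divided into 3 shares of £150,000: Gustav and Perrin each take £150,000; Celia's £150,000 share passes to Celia's issue.
Celia's share (£150,000) is divided into 3 shares of £50,000: Liora, Isolde, and Rangi each take £50,000.

Gustav: £150,000; Perrin: £150,000; Liora: £50,000; Isolde: £50,000; Rangi: £50,000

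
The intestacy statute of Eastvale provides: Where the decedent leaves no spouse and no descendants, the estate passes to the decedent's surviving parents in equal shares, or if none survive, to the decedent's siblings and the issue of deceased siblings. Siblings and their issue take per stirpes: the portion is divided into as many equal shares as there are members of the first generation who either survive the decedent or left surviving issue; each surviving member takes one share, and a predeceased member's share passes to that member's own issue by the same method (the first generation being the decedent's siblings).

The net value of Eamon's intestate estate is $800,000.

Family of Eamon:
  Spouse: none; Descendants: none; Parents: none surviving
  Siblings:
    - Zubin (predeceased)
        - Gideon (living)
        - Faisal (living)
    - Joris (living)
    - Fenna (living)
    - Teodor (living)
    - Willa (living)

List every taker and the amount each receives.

The entire $800,000 passes to the siblings and their issue.
That amount ($800,000) is divided into 5 shares of $160,000: Joris, Fenna, Teodor, and Willa each take $160,000; Zubin's $160,000 share passes to Zubin's issue.
Zubin's share ($160,000) is divided into 2 shares of $80,000: Gideon and Faisal each take $80,000.

Gideon: $80,000; Faisal: $80,000; Joris: $160,000; Fenna: $160,000; Teodor: $160,000; Willa: $160,000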